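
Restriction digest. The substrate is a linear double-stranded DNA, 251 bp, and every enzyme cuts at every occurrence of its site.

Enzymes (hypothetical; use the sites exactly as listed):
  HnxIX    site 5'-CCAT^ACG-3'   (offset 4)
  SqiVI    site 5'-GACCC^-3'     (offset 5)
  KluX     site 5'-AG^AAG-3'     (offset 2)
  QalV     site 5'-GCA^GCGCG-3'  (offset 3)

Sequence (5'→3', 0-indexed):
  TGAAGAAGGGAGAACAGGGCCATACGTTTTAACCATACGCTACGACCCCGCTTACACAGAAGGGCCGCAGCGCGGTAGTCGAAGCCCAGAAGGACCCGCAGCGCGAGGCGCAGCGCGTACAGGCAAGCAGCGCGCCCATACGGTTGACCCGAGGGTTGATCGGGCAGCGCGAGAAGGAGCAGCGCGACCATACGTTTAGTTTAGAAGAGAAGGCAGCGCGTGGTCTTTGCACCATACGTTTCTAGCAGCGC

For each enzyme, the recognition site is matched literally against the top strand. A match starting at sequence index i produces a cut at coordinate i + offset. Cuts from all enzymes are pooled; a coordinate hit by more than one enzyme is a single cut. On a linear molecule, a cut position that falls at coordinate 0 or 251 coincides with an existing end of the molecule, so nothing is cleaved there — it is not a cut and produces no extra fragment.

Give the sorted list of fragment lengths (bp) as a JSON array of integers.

Per-enzyme occurrences:
  HnxIX CCATACG/4: at [19, 32, 135, 187, 231] ⇒ [23, 36, 139, 191, 235]
  SqiVI GACCC/5: at [43, 92, 145] ⇒ [48, 97, 150]
  KluX AGAAG/2: at [3, 57, 87, 171, 202, 207] ⇒ [5, 59, 89, 173, 204, 209]
  QalV GCAGCGCG/3: at [66, 97, 109, 126, 163, 178, 212] ⇒ [69, 100, 112, 129, 166, 181, 215]

Pooled cuts: [5, 23, 36, 48, 59, 69, 89, 97, 100, 112, 129, 139, 150, 166, 173, 181, 191, 204, 209, 215, 235]

Fragments:
  [0,5): 5 bp
  [5,23): 18 bp
  [23,36): 13 bp
  [36,48): 12 bp
  [48,59): 11 bp
  [59,69): 10 bp
  [69,89): 20 bp
  [89,97): 8 bp
  [97,100): 3 bp
  [100,112): 12 bp
  [112,129): 17 bp
  [129,139): 10 bp
  [139,150): 11 bp
  [150,166): 16 bp
  [166,173): 7 bp
  [173,181): 8 bp
  [181,191): 10 bp
  [191,204): 13 bp
  [204,209): 5 bp
  [209,215): 6 bp
  [215,235): 20 bp
  [235,251): 16 bp

[3,5,5,6,7,8,8,10,10,10,11,11,12,12,13,13,16,16,17,18,20,20]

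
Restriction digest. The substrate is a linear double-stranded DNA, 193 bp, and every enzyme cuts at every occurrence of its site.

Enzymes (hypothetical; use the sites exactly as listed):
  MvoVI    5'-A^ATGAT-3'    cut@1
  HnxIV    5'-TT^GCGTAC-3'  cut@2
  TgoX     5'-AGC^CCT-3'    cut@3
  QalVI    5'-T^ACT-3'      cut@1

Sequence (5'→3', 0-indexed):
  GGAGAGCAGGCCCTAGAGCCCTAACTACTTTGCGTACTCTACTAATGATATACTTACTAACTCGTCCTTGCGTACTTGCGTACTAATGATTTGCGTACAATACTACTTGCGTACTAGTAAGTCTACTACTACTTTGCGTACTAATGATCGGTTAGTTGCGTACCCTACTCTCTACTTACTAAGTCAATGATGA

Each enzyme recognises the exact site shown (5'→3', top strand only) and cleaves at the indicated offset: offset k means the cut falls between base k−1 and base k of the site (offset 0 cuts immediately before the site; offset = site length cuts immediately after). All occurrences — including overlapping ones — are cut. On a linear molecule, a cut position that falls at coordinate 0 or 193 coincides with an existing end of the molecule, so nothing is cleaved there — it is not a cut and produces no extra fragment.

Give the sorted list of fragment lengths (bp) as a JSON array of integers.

Per-enzyme occurrences:
  MvoVI (AATGAT, off=1): starts [43, 84, 142, 185] → cuts [44, 85, 143, 186]
  HnxIV (TTGCGTAC, off=2): starts [29, 67, 75, 90, 106, 133, 155] → cuts [31, 69, 77, 92, 108, 135, 157]
  TgoX (AGCCCT, off=3): starts [16] → cuts [19]
  QalVI (TACT, off=1): starts [25, 34, 39, 50, 54, 72, 80, 100, 103, 111, 123, 126, 129, 138, 165, 172, 176] → cuts [26, 35, 40, 51, 55, 73, 81, 101, 104, 112, 124, 127, 130, 139, 166, 173, 177]

Pooled cuts: [19, 26, 31, 35, 40, 44, 51, 55, 69, 73, 77, 81, 85, 92, 101, 104, 108, 112, 124, 127, 130, 135, 139, 143, 157, 166, 173, 177, 186]

Fragments:
  [0,19): 19 bp
  [19,26): 7 bp
  [26,31): 5 bp
  [31,35): 4 bp
  [35,40): 5 bp
  [40,44): 4 bp
  [44,51): 7 bp
  [51,55): 4 bp
  [55,69): 14 bp
  [69,73): 4 bp
  [73,77): 4 bp
  [77,81): 4 bp
  [81,85): 4 bp
  [85,92): 7 bp
  [92,101): 9 bp
  [101,104): 3 bp
  [104,108): 4 bp
  [108,112): 4 bp
  [112,124): 12 bp
  [124,127): 3 bp
  [127,130): 3 bp
  [130,135): 5 bp
  [135,139): 4 bp
  [139,143): 4 bp
  [143,157): 14 bp
  [157,166): 9 bp
  [166,173): 7 bp
  [173,177): 4 bp
  [177,186): 9 bp
  [186,193): 7 bp

[3,3,3,4,4,4,4,4,4,4,4,4,4,4,4,5,5,5,7,7,7,7,7,9,9,9,12,14,14,19]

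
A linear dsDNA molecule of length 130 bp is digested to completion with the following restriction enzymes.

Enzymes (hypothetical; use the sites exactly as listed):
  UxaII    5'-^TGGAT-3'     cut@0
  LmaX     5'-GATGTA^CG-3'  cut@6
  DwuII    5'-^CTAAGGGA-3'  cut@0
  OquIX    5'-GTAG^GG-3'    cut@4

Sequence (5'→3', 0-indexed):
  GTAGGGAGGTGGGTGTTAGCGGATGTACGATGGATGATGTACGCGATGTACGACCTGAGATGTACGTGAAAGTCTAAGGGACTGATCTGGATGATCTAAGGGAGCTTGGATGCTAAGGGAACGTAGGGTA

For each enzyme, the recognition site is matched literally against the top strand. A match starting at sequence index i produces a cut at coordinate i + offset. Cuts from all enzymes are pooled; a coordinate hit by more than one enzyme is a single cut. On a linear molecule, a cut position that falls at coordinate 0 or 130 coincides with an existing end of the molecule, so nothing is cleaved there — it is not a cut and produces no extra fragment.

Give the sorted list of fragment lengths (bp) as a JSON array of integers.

Scan for sites:
  UxaII TGGAT/0: at [30, 87, 106] ⇒ [30, 87, 106]
  LmaX GATGTACG/6: at [21, 35, 44, 58] ⇒ [27, 41, 50, 64]
  DwuII CTAAGGGA/0: at [73, 95, 112] ⇒ [73, 95, 112]
  OquIX GTAGGG/4: at [0, 122] ⇒ [4, 126]

All cut coordinates (distinct, sorted): [4, 27, 30, 41, 50, 64, 73, 87, 95, 106, 112, 126]

Fragments:
  [0,4): 4 bp
  [4,27): 23 bp
  [27,30): 3 bp
  [30,41): 11 bp
  [41,50): 9 bp
  [50,64): 14 bp
  [64,73): 9 bp
  [73,87): 14 bp
  [87,95): 8 bp
  [95,106): 11 bp
  [106,112): 6 bp
  [112,126): 14 bp
  [126,130): 4 bp

[3,4,4,6,8,9,9,11,11,14,14,14,23]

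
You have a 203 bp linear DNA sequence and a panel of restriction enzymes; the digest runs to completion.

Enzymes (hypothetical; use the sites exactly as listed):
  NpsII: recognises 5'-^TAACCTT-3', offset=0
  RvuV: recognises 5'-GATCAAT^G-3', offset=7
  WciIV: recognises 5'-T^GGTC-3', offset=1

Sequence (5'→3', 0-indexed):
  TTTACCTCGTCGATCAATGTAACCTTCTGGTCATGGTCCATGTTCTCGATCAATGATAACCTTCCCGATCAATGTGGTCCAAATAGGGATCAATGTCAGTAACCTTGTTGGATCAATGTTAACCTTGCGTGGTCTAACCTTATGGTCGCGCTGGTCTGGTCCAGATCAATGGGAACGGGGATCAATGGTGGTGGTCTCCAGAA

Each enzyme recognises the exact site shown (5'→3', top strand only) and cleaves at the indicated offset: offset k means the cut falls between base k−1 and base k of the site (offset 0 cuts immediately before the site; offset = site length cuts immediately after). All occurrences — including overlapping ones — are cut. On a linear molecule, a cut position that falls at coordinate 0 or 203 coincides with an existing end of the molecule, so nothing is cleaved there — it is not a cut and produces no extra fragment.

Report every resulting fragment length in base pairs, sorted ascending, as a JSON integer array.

Site scan:
  NpsII (TAACCTT, off=0): starts [19, 56, 99, 119, 134] → cuts [19, 56, 99, 119, 134]
  RvuV (GATCAATG, off=7): starts [11, 47, 66, 87, 110, 163, 179] → cuts [18, 54, 73, 94, 117, 170, 186]
  WciIV (TGGTC, off=1): starts [27, 33, 74, 129, 142, 151, 156, 191] → cuts [28, 34, 75, 130, 143, 152, 157, 192]

All cut coordinates (distinct, sorted): [18, 19, 28, 34, 54, 56, 73, 75, 94, 99, 117, 119, 130, 134, 143, 152, 157, 170, 186, 192]

Fragments:
  [0,18): 18 bp
  [18,19): 1 bp
  [19,28): 9 bp
  [28,34): 6 bp
  [34,54): 20 bp
  [54,56): 2 bp
  [56,73): 17 bp
  [73,75): 2 bp
  [75,94): 19 bp
  [94,99): 5 bp
  [99,117): 18 bp
  [117,119): 2 bp
  [119,130): 11 bp
  [130,134): 4 bp
  [134,143): 9 bp
  [143,152): 9 bp
  [152,157): 5 bp
  [157,170): 13 bp
  [170,186): 16 bp
  [186,192): 6 bp
  [192,203): 11 bp

[1,2,2,2,4,5,5,6,6,9,9,9,11,11,13,16,17,18,18,19,20]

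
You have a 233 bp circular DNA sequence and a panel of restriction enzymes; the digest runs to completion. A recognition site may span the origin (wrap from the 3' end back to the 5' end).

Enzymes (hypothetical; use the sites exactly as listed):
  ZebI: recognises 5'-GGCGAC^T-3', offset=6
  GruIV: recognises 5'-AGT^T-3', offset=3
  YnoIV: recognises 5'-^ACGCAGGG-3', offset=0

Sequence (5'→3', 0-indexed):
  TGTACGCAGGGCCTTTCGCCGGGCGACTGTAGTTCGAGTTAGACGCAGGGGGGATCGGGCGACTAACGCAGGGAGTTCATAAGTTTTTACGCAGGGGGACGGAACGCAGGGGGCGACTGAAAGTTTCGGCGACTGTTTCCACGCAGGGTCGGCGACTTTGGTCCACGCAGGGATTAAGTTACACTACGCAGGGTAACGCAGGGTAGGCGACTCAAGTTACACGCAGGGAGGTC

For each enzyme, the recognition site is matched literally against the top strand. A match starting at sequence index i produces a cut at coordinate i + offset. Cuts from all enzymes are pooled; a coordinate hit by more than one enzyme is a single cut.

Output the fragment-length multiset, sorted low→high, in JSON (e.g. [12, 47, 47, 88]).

Scan for sites:
  ZebI GGCGACT/6: at [21, 57, 111, 127, 150, 205] ⇒ [27, 63, 117, 133, 156, 211]
  GruIV AGTT/3: at [30, 36, 73, 81, 121, 176, 214] ⇒ [33, 39, 76, 84, 124, 179, 217]
  YnoIV ACGCAGGG/0: at [3, 42, 65, 88, 103, 140, 164, 185, 195, 220] ⇒ [3, 42, 65, 88, 103, 140, 164, 185, 195, 220]

Pooled cuts: [3, 27, 33, 39, 42, 63, 65, 76, 84, 88, 103, 117, 124, 133, 140, 156, 164, 179, 185, 195, 211, 217, 220]

Fragment lengths:
  3→27: 24 bp
  27→33: 6 bp
  33→39: 6 bp
  39→42: 3 bp
  42→63: 21 bp
  63→65: 2 bp
  65→76: 11 bp
  76→84: 8 bp
  84→88: 4 bp
  88→103: 15 bp
  103→117: 14 bp
  117→124: 7 bp
  124→133: 9 bp
  133→140: 7 bp
  140→156: 16 bp
  156→164: 8 bp
  164→179: 15 bp
  179→185: 6 bp
  185→195: 10 bp
  195→211: 16 bp
  211→217: 6 bp
  217→220: 3 bp
  220→3 (wrap): 233-220+3 = 16 bp

[2,3,3,4,6,6,6,6,7,7,8,8,9,10,11,14,15,15,16,16,16,21,24]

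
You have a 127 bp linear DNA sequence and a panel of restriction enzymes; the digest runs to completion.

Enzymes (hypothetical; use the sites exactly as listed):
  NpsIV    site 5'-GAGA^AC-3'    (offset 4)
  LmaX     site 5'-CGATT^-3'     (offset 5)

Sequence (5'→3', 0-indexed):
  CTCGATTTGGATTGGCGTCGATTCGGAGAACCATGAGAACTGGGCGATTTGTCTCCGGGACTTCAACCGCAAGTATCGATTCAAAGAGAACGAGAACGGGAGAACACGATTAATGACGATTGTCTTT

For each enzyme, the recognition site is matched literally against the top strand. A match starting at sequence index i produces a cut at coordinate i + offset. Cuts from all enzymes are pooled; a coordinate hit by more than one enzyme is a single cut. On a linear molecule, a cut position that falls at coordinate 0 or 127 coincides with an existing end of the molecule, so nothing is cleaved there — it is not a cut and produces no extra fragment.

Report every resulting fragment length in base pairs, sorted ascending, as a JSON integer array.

Scan for sites:
  NpsIV (GAGAAC, off=4): starts [25, 34, 85, 91, 99] → cuts [29, 38, 89, 95, 103]
  LmaX (CGATT, off=5): starts [2, 18, 44, 76, 106, 116] → cuts [7, 23, 49, 81, 111, 121]

Pooled cuts: [7, 23, 29, 38, 49, 81, 89, 95, 103, 111, 121]

Fragments:
  [0,7): 7 bp
  [7,23): 16 bp
  [23,29): 6 bp
  [29,38): 9 bp
  [38,49): 11 bp
  [49,81): 32 bp
  [81,89): 8 bp
  [89,95): 6 bp
  [95,103): 8 bp
  [103,111): 8 bp
  [111,121): 10 bp
  [121,127): 6 bp

[6,6,6,7,8,8,8,9,10,11,16,32]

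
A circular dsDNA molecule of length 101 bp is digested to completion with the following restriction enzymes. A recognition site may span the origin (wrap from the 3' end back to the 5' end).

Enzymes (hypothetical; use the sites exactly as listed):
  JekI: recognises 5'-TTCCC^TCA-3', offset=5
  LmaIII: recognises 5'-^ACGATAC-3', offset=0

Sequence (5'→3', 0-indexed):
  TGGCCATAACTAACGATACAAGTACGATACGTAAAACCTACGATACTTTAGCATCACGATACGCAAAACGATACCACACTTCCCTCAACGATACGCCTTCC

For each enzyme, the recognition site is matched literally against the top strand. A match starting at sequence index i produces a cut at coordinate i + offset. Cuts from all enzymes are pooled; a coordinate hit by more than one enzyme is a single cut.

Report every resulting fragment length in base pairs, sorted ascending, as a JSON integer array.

Scan for sites:
  JekI (TTCCCTCA, off=5): starts [79] → cuts [84]
  LmaIII (ACGATAC, off=0): starts [12, 23, 39, 55, 67, 87] → cuts [12, 23, 39, 55, 67, 87]

All cut coordinates (distinct, sorted): [12, 23, 39, 55, 67, 84, 87]

Fragments:
  12→23: 11 bp
  23→39: 16 bp
  39→55: 16 bp
  55→67: 12 bp
  67→84: 17 bp
  84→87: 3 bp
  87→12 (wrap): 101-87+12 = 26 bp

[3,11,12,16,16,17,26]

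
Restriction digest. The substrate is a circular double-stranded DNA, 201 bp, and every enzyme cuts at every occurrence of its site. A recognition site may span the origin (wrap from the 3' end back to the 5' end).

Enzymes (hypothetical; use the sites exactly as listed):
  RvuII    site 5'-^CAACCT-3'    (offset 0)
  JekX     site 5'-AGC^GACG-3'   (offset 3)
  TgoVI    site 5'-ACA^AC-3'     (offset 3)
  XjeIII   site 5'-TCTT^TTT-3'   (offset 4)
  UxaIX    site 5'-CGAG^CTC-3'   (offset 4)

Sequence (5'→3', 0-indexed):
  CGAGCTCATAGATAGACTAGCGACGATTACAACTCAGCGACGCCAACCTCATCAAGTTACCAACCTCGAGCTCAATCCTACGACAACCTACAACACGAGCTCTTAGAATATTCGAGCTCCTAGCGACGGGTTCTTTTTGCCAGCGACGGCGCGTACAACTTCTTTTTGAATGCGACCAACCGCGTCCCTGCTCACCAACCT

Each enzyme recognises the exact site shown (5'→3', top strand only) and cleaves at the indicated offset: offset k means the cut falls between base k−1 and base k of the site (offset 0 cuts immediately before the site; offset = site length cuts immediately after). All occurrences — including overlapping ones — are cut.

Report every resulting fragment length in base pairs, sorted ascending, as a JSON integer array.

[2,5,7,7,7,7,8,9,10,10,10,11,13,13,17,17,17,31]

Per-enzyme occurrences:
  RvuII CAACCT/0: at [43, 60, 83, 195] ⇒ [43, 60, 83, 195]
  JekX AGCGACG/3: at [18, 35, 121, 141] ⇒ [21, 38, 124, 144]
  TgoVI ACAAC/3: at [28, 82, 89, 154] ⇒ [31, 85, 92, 157]
  XjeIII TCTTTTT/4: at [131, 160] ⇒ [135, 164]
  UxaIX CGAGCTC/4: at [0, 66, 95, 112] ⇒ [4, 70, 99, 116]

Pooled cuts: [4, 21, 31, 38, 43, 60, 70, 83, 85, 92, 99, 116, 124, 135, 144, 157, 164, 195]

Fragments:
  4→21: 17 bp
  21→31: 10 bp
  31→38: 7 bp
  38→43: 5 bp
  43→60: 17 bp
  60→70: 10 bp
  70→83: 13 bp
  83→85: 2 bp
  85→92: 7 bp
  92→99: 7 bp
  99→116: 17 bp
  116→124: 8 bp
  124→135: 11 bp
  135→144: 9 bp
  144→157: 13 bp
  157→164: 7 bp
  164→195: 31 bp
  195→4 (wrap): 201-195+4 = 10 bp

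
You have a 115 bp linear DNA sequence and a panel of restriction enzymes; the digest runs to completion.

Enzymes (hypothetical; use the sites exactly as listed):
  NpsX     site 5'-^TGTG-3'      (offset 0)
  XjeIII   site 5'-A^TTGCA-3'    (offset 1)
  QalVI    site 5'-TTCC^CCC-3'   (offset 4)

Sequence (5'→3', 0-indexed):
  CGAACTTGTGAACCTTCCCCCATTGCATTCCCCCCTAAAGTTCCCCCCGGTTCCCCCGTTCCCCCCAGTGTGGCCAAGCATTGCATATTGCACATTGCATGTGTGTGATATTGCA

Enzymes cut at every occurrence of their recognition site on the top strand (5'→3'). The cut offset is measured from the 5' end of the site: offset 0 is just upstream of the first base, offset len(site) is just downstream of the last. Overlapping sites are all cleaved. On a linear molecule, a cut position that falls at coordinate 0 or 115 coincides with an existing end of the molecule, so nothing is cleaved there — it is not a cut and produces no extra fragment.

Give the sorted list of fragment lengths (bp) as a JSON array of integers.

[2,2,4,5,5,6,6,7,7,7,8,9,10,12,12,13]

Site scan:
  NpsX (TGTG, off=0): starts [6, 68, 99, 101, 103] → cuts [6, 68, 99, 101, 103]
  XjeIII (ATTGCA, off=1): starts [21, 79, 86, 93, 109] → cuts [22, 80, 87, 94, 110]
  QalVI (TTCCCCC, off=4): starts [14, 27, 40, 50, 58] → cuts [18, 31, 44, 54, 62]

All cut coordinates (distinct, sorted): [6, 18, 22, 31, 44, 54, 62, 68, 80, 87, 94, 99, 101, 103, 110]

Fragment lengths:
  [0,6): 6 bp
  [6,18): 12 bp
  [18,22): 4 bp
  [22,31): 9 bp
  [31,44): 13 bp
  [44,54): 10 bp
  [54,62): 8 bp
  [62,68): 6 bp
  [68,80): 12 bp
  [80,87): 7 bp
  [87,94): 7 bp
  [94,99): 5 bp
  [99,101): 2 bp
  [101,103): 2 bp
  [103,110): 7 bp
  [110,115): 5 bp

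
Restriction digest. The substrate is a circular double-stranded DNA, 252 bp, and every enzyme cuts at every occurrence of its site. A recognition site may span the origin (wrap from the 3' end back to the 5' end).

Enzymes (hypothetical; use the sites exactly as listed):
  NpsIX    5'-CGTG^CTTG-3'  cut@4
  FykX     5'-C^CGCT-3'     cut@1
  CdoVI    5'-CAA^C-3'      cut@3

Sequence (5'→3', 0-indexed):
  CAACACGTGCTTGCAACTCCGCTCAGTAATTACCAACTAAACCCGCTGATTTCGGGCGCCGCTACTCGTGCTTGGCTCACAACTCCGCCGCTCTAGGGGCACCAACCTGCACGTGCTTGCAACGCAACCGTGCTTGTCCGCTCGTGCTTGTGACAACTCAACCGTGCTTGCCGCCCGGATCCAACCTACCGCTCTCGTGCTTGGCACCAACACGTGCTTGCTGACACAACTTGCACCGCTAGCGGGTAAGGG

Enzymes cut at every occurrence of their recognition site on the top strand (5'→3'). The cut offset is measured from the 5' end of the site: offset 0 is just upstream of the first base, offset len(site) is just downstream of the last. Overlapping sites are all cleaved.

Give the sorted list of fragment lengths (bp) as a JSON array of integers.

[3,5,5,5,5,5,6,6,6,6,7,7,7,7,8,10,10,10,11,11,12,13,16,17,17,18,19]

Scan for sites:
  NpsIX (CGTGCTTG, off=4): starts [5, 66, 111, 128, 142, 162, 195, 212] → cuts [9, 70, 115, 132, 146, 166, 199, 216]
  FykX (CCGCT, off=1): starts [18, 42, 58, 87, 137, 188, 235] → cuts [19, 43, 59, 88, 138, 189, 236]
  CdoVI (CAAC, off=3): starts [0, 13, 33, 79, 102, 119, 124, 153, 158, 181, 207, 226] → cuts [3, 16, 36, 82, 105, 122, 127, 156, 161, 184, 210, 229]

Pooled cuts: [3, 9, 16, 19, 36, 43, 59, 70, 82, 88, 105, 115, 122, 127, 132, 138, 146, 156, 161, 166, 184, 189, 199, 210, 216, 229, 236]

Fragments:
  3→9: 6 bp
  9→16: 7 bp
  16→19: 3 bp
  19→36: 17 bp
  36→43: 7 bp
  43→59: 16 bp
  59→70: 11 bp
  70→82: 12 bp
  82→88: 6 bp
  88→105: 17 bp
  105→115: 10 bp
  115→122: 7 bp
  122→127: 5 bp
  127→132: 5 bp
  132→138: 6 bp
  138→146: 8 bp
  146→156: 10 bp
  156→161: 5 bp
  161→166: 5 bp
  166→184: 18 bp
  184→189: 5 bp
  189→199: 10 bp
  199→210: 11 bp
  210→216: 6 bp
  216→229: 13 bp
  229→236: 7 bp
  236→3 (wrap): 252-236+3 = 19 bp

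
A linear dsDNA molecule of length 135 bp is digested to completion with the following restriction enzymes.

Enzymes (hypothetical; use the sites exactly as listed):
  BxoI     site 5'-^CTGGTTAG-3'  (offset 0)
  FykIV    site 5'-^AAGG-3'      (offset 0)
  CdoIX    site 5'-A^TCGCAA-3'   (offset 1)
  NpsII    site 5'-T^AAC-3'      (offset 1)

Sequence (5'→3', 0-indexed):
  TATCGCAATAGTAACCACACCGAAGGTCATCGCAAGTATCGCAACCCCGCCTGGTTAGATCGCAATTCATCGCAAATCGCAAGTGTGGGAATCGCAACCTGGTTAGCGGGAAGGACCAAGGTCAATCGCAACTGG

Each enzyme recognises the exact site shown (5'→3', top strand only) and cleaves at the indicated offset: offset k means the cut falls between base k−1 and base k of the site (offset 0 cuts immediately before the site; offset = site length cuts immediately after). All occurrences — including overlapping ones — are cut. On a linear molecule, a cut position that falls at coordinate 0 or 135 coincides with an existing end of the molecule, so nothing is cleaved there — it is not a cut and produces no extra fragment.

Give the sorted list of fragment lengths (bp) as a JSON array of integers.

[2,7,7,7,7,8,9,9,10,10,10,10,12,12,15]

Scan for sites:
  BxoI CTGGTTAG/0: at [50, 98] ⇒ [50, 98]
  FykIV AAGG/0: at [22, 110, 117] ⇒ [22, 110, 117]
  CdoIX ATCGCAA/1: at [1, 28, 37, 58, 68, 75, 90, 124] ⇒ [2, 29, 38, 59, 69, 76, 91, 125]
  NpsII TAAC/1: at [11] ⇒ [12]

All cut coordinates (distinct, sorted): [2, 12, 22, 29, 38, 50, 59, 69, 76, 91, 98, 110, 117, 125]

Fragment lengths:
  [0,2): 2 bp
  [2,12): 10 bp
  [12,22): 10 bp
  [22,29): 7 bp
  [29,38): 9 bp
  [38,50): 12 bp
  [50,59): 9 bp
  [59,69): 10 bp
  [69,76): 7 bp
  [76,91): 15 bp
  [91,98): 7 bp
  [98,110): 12 bp
  [110,117): 7 bp
  [117,125): 8 bp
  [125,135): 10 bp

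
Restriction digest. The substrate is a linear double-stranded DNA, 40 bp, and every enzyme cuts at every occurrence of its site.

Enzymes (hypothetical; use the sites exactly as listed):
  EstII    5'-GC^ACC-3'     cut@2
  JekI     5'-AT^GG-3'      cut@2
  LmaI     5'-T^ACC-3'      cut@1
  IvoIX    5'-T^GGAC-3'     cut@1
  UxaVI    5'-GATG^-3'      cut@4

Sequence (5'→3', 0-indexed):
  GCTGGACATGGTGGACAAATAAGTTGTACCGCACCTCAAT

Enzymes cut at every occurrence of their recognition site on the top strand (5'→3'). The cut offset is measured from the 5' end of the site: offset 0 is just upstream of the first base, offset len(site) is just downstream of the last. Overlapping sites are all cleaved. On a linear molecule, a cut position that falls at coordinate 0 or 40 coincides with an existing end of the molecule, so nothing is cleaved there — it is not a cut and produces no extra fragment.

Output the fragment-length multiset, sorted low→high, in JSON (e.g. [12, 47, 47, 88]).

[3,3,5,6,8,15]

Site scan:
  EstII (GCACC, off=2): starts [30] → cuts [32]
  JekI (ATGG, off=2): starts [7] → cuts [9]
  LmaI (TACC, off=1): starts [26] → cuts [27]
  IvoIX (TGGAC, off=1): starts [2, 11] → cuts [3, 12]
  UxaVI (GATG, off=4): no sites

All cut coordinates (distinct, sorted): [3, 9, 12, 27, 32]

Fragments:
  [0,3): 3 bp
  [3,9): 6 bp
  [9,12): 3 bp
  [12,27): 15 bp
  [27,32): 5 bp
  [32,40): 8 bp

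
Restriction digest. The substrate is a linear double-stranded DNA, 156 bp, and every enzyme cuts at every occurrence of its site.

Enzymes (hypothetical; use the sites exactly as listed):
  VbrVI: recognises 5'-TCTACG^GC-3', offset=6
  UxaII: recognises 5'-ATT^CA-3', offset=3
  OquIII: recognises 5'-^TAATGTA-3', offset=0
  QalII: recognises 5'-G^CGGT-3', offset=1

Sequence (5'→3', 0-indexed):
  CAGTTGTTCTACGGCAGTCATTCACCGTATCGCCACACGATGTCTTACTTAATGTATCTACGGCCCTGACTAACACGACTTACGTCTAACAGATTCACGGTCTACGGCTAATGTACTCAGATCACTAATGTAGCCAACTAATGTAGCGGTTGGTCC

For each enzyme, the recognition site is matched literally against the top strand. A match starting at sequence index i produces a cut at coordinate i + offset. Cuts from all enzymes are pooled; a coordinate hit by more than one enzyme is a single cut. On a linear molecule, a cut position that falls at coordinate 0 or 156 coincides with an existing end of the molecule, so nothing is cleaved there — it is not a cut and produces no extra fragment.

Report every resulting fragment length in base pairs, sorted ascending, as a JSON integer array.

Site scan:
  VbrVI TCTACGGC/6: at [7, 56, 100] ⇒ [13, 62, 106]
  UxaII ATTCA/3: at [19, 92] ⇒ [22, 95]
  OquIII TAATGTA/0: at [49, 108, 125, 138] ⇒ [49, 108, 125, 138]
  QalII GCGGT/1: at [145] ⇒ [146]

All cut coordinates (distinct, sorted): [13, 22, 49, 62, 95, 106, 108, 125, 138, 146]

Fragment lengths:
  [0,13): 13 bp
  [13,22): 9 bp
  [22,49): 27 bp
  [49,62): 13 bp
  [62,95): 33 bp
  [95,106): 11 bp
  [106,108): 2 bp
  [108,125): 17 bp
  [125,138): 13 bp
  [138,146): 8 bp
  [146,156): 10 bp

[2,8,9,10,11,13,13,13,17,27,33]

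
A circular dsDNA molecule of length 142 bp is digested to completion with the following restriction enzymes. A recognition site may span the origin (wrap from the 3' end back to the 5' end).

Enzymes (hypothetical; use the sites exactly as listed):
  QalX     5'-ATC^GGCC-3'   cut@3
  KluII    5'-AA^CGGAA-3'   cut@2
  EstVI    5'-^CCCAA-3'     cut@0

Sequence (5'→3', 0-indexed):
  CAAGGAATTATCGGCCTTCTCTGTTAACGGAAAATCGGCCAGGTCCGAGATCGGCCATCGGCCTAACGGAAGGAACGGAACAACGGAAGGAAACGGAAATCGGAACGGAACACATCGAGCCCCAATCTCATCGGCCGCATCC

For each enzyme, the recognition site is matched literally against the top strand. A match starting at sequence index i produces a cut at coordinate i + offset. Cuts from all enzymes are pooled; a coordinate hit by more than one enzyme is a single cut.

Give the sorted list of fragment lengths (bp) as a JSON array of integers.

Site scan:
  QalX ATCGGCC/3: at [9, 33, 49, 56, 129] ⇒ [12, 36, 52, 59, 132]
  KluII AACGGAA/2: at [25, 64, 73, 81, 91, 103] ⇒ [27, 66, 75, 83, 93, 105]
  EstVI CCCAA/0: at [120, 140] ⇒ [120, 140]

Pooled cuts: [12, 27, 36, 52, 59, 66, 75, 83, 93, 105, 120, 132, 140]

Fragment lengths:
  12→27: 15 bp
  27→36: 9 bp
  36→52: 16 bp
  52→59: 7 bp
  59→66: 7 bp
  66→75: 9 bp
  75→83: 8 bp
  83→93: 10 bp
  93→105: 12 bp
  105→120: 15 bp
  120→132: 12 bp
  132→140: 8 bp
  140→12 (wrap): 142-140+12 = 14 bp

[7,7,8,8,9,9,10,12,12,14,15,15,16]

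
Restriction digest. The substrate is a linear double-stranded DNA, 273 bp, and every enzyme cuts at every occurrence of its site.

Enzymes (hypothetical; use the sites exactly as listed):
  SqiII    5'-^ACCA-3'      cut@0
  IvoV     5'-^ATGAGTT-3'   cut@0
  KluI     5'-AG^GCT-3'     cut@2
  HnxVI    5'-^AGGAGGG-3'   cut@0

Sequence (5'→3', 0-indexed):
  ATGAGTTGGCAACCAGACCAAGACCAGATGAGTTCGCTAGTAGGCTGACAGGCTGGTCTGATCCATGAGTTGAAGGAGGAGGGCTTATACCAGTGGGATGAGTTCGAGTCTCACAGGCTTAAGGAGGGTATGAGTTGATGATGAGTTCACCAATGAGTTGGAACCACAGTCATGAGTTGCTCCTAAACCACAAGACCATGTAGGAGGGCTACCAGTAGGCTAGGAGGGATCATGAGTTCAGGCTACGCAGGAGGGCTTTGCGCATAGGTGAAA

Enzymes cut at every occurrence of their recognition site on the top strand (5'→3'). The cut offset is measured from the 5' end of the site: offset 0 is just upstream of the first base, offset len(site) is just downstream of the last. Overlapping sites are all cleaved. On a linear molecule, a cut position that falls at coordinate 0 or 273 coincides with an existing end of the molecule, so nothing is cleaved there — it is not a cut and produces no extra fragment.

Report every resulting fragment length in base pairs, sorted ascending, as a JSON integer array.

Per-enzyme occurrences:
  SqiII (ACCA, off=0): starts [11, 16, 22, 88, 148, 162, 186, 194, 210] → cuts [11, 16, 22, 88, 148, 162, 186, 194, 210]
  IvoV (ATGAGTT, off=0): starts [0, 27, 64, 97, 129, 140, 152, 171, 231] → cuts [27, 64, 97, 129, 140, 152, 171, 231] (position 0 is a terminus of the linear molecule — no cut)
  KluI (AGGCT, off=2): starts [41, 49, 114, 216, 239] → cuts [43, 51, 116, 218, 241]
  HnxVI (AGGAGGG, off=0): starts [76, 121, 201, 221, 248] → cuts [76, 121, 201, 221, 248]

All cut coordinates (distinct, sorted): [11, 16, 22, 27, 43, 51, 64, 76, 88, 97, 116, 121, 129, 140, 148, 152, 162, 171, 186, 194, 201, 210, 218, 221, 231, 241, 248]

Fragment lengths:
  [0,11): 11 bp
  [11,16): 5 bp
  [16,22): 6 bp
  [22,27): 5 bp
  [27,43): 16 bp
  [43,51): 8 bp
  [51,64): 13 bp
  [64,76): 12 bp
  [76,88): 12 bp
  [88,97): 9 bp
  [97,116): 19 bp
  [116,121): 5 bp
  [121,129): 8 bp
  [129,140): 11 bp
  [140,148): 8 bp
  [148,152): 4 bp
  [152,162): 10 bp
  [162,171): 9 bp
  [171,186): 15 bp
  [186,194): 8 bp
  [194,201): 7 bp
  [201,210): 9 bp
  [210,218): 8 bp
  [218,221): 3 bp
  [221,231): 10 bp
  [231,241): 10 bp
  [241,248): 7 bp
  [248,273): 25 bp

[3,4,5,5,5,6,7,7,8,8,8,8,8,9,9,9,10,10,10,11,11,12,12,13,15,16,19,25]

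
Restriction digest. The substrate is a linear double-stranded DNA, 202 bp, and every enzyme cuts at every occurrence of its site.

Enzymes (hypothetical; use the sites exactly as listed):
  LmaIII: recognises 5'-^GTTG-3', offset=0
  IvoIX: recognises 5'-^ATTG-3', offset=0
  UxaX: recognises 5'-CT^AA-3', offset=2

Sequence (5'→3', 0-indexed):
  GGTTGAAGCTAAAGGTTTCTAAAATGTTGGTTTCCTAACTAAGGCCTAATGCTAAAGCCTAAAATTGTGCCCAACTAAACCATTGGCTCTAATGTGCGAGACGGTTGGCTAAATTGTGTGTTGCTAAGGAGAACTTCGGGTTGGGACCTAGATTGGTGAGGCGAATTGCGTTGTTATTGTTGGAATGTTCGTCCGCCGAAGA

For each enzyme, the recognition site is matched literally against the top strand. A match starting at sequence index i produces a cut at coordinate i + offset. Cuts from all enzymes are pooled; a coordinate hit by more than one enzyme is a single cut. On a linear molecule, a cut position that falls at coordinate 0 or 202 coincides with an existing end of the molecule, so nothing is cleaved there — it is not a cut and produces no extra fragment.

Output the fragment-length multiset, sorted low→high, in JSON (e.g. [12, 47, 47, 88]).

Scan for sites:
  LmaIII GTTG/0: at [1, 25, 103, 119, 139, 169, 178] ⇒ [1, 25, 103, 119, 139, 169, 178]
  IvoIX ATTG/0: at [63, 81, 112, 151, 164, 175] ⇒ [63, 81, 112, 151, 164, 175]
  UxaX CTAA/2: at [8, 18, 34, 38, 45, 51, 58, 74, 88, 108, 123] ⇒ [10, 20, 36, 40, 47, 53, 60, 76, 90, 110, 125]

Pooled cuts: [1, 10, 20, 25, 36, 40, 47, 53, 60, 63, 76, 81, 90, 103, 110, 112, 119, 125, 139, 151, 164, 169, 175, 178]

Fragments:
  [0,1): 1 bp
  [1,10): 9 bp
  [10,20): 10 bp
  [20,25): 5 bp
  [25,36): 11 bp
  [36,40): 4 bp
  [40,47): 7 bp
  [47,53): 6 bp
  [53,60): 7 bp
  [60,63): 3 bp
  [63,76): 13 bp
  [76,81): 5 bp
  [81,90): 9 bp
  [90,103): 13 bp
  [103,110): 7 bp
  [110,112): 2 bp
  [112,119): 7 bp
  [119,125): 6 bp
  [125,139): 14 bp
  [139,151): 12 bp
  [151,164): 13 bp
  [164,169): 5 bp
  [169,175): 6 bp
  [175,178): 3 bp
  [178,202): 24 bp

[1,2,3,3,4,5,5,5,6,6,6,7,7,7,7,9,9,10,11,12,13,13,13,14,24]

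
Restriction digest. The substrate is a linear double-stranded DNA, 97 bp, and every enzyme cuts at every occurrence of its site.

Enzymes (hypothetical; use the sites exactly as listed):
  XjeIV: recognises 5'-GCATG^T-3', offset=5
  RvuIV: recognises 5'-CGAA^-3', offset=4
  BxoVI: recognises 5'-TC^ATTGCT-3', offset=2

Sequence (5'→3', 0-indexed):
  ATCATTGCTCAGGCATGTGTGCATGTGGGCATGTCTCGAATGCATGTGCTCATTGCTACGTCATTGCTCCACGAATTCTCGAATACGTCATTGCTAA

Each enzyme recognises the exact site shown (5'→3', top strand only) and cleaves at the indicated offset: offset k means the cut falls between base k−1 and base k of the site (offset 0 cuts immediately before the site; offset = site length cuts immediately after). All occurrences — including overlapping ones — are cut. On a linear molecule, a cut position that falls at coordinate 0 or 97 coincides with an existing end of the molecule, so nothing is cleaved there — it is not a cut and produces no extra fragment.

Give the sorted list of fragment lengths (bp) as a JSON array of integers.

Site scan:
  XjeIV GCATGT/5: at [12, 20, 28, 41] ⇒ [17, 25, 33, 46]
  RvuIV CGAA/4: at [36, 71, 79] ⇒ [40, 75, 83]
  BxoVI TCATTGCT/2: at [1, 49, 60, 87] ⇒ [3, 51, 62, 89]

All cut coordinates (distinct, sorted): [3, 17, 25, 33, 40, 46, 51, 62, 75, 83, 89]

Fragments:
  [0,3): 3 bp
  [3,17): 14 bp
  [17,25): 8 bp
  [25,33): 8 bp
  [33,40): 7 bp
  [40,46): 6 bp
  [46,51): 5 bp
  [51,62): 11 bp
  [62,75): 13 bp
  [75,83): 8 bp
  [83,89): 6 bp
  [89,97): 8 bp

[3,5,6,6,7,8,8,8,8,11,13,14]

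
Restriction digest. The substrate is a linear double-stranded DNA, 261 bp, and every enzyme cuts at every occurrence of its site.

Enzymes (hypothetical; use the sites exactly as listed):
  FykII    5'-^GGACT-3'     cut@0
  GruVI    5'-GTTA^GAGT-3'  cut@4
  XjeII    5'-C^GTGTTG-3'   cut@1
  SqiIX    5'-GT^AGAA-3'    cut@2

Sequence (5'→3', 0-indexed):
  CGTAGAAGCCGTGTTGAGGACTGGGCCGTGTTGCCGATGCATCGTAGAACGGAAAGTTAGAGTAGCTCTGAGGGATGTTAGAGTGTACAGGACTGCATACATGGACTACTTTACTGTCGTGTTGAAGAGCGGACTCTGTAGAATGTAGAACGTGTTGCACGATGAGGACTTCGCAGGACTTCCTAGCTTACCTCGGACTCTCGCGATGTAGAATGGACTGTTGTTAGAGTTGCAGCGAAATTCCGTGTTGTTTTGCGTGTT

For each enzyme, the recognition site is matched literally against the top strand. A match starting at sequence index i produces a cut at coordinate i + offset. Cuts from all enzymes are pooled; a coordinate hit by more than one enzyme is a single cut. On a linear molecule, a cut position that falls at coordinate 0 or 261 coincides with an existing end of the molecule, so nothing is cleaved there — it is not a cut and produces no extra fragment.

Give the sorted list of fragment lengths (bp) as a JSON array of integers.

[3,5,5,7,7,7,9,9,10,10,12,12,13,14,14,15,16,17,18,18,19,21]

Scan for sites:
  FykII GGACT/0: at [17, 89, 102, 130, 165, 175, 194, 214] ⇒ [17, 89, 102, 130, 165, 175, 194, 214]
  GruVI GTTAGAGT/4: at [55, 76, 222] ⇒ [59, 80, 226]
  XjeII CGTGTTG/1: at [9, 26, 117, 150, 243] ⇒ [10, 27, 118, 151, 244]
  SqiIX GTAGAA/2: at [1, 43, 137, 144, 207] ⇒ [3, 45, 139, 146, 209]

Pooled cuts: [3, 10, 17, 27, 45, 59, 80, 89, 102, 118, 130, 139, 146, 151, 165, 175, 194, 209, 214, 226, 244]

Fragments:
  [0,3): 3 bp
  [3,10): 7 bp
  [10,17): 7 bp
  [17,27): 10 bp
  [27,45): 18 bp
  [45,59): 14 bp
  [59,80): 21 bp
  [80,89): 9 bp
  [89,102): 13 bp
  [102,118): 16 bp
  [118,130): 12 bp
  [130,139): 9 bp
  [139,146): 7 bp
  [146,151): 5 bp
  [151,165): 14 bp
  [165,175): 10 bp
  [175,194): 19 bp
  [194,209): 15 bp
  [209,214): 5 bp
  [214,226): 12 bp
  [226,244): 18 bp
  [244,261): 17 bp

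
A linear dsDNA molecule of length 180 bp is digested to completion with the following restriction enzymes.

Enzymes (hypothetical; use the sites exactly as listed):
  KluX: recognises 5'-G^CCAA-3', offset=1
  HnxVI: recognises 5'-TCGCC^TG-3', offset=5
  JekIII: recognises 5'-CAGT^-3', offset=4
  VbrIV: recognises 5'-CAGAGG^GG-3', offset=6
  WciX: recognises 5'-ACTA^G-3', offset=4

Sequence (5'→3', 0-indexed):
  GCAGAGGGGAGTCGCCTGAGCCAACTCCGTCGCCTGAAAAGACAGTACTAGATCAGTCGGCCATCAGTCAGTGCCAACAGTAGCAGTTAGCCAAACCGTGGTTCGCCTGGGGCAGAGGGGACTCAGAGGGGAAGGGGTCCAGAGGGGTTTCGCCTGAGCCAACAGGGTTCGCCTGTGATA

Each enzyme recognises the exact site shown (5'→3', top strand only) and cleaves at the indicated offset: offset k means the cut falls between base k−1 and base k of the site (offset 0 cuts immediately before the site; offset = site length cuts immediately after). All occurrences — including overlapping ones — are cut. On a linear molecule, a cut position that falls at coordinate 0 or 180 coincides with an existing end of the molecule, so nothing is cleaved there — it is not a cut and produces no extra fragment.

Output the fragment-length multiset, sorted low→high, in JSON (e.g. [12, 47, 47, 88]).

Scan for sites:
  KluX (GCCAA, off=1): starts [19, 72, 89, 157] → cuts [20, 73, 90, 158]
  HnxVI (TCGCCTG, off=5): starts [11, 29, 102, 149, 168] → cuts [16, 34, 107, 154, 173]
  JekIII (CAGT, off=4): starts [42, 53, 64, 68, 77, 83] → cuts [46, 57, 68, 72, 81, 87]
  VbrIV (CAGAGGGG, off=6): starts [1, 112, 123, 139] → cuts [7, 118, 129, 145]
  WciX (ACTAG, off=4): starts [46] → cuts [50]

All cut coordinates (distinct, sorted): [7, 16, 20, 34, 46, 50, 57, 68, 72, 73, 81, 87, 90, 107, 118, 129, 145, 154, 158, 173]

Fragments:
  [0,7): 7 bp
  [7,16): 9 bp
  [16,20): 4 bp
  [20,34): 14 bp
  [34,46): 12 bp
  [46,50): 4 bp
  [50,57): 7 bp
  [57,68): 11 bp
  [68,72): 4 bp
  [72,73): 1 bp
  [73,81): 8 bp
  [81,87): 6 bp
  [87,90): 3 bp
  [90,107): 17 bp
  [107,118): 11 bp
  [118,129): 11 bp
  [129,145): 16 bp
  [145,154): 9 bp
  [154,158): 4 bp
  [158,173): 15 bp
  [173,180): 7 bp

[1,3,4,4,4,4,6,7,7,7,8,9,9,11,11,11,12,14,15,16,17]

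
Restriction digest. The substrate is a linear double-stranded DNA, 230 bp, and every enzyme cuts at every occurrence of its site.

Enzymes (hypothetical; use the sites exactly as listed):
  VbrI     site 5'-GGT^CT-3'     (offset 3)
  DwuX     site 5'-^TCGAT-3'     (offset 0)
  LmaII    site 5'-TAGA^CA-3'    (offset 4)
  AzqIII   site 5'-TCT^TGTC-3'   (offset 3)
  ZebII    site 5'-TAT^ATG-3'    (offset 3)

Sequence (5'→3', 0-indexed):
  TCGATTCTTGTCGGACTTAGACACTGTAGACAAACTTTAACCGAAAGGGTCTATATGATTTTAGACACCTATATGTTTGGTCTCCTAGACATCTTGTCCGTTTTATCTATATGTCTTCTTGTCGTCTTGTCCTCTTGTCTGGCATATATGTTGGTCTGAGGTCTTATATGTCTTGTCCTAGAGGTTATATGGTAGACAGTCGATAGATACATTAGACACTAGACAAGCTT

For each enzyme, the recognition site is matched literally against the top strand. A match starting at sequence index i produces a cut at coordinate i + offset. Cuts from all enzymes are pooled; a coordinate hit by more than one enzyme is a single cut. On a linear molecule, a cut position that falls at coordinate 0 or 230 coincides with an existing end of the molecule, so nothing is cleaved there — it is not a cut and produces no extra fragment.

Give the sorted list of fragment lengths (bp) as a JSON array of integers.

Site scan:
  VbrI GGTCT/3: at [47, 78, 152, 159] ⇒ [50, 81, 155, 162]
  DwuX TCGAT/0: at [0, 199] ⇒ [199] (position 0 is a terminus of the linear molecule — no cut)
  LmaII TAGACA/4: at [17, 26, 61, 85, 192, 212, 219] ⇒ [21, 30, 65, 89, 196, 216, 223]
  AzqIII TCTTGTC/3: at [5, 91, 116, 124, 132, 170] ⇒ [8, 94, 119, 127, 135, 173]
  ZebII TATATG/3: at [51, 69, 107, 144, 164, 185] ⇒ [54, 72, 110, 147, 167, 188]

Pooled cuts: [8, 21, 30, 50, 54, 65, 72, 81, 89, 94, 110, 119, 127, 135, 147, 155, 162, 167, 173, 188, 196, 199, 216, 223]

Fragments:
  [0,8): 8 bp
  [8,21): 13 bp
  [21,30): 9 bp
  [30,50): 20 bp
  [50,54): 4 bp
  [54,65): 11 bp
  [65,72): 7 bp
  [72,81): 9 bp
  [81,89): 8 bp
  [89,94): 5 bp
  [94,110): 16 bp
  [110,119): 9 bp
  [119,127): 8 bp
  [127,135): 8 bp
  [135,147): 12 bp
  [147,155): 8 bp
  [155,162): 7 bp
  [162,167): 5 bp
  [167,173): 6 bp
  [173,188): 15 bp
  [188,196): 8 bp
  [196,199): 3 bp
  [199,216): 17 bp
  [216,223): 7 bp
  [223,230): 7 bp

[3,4,5,5,6,7,7,7,7,8,8,8,8,8,8,9,9,9,11,12,13,15,16,17,20]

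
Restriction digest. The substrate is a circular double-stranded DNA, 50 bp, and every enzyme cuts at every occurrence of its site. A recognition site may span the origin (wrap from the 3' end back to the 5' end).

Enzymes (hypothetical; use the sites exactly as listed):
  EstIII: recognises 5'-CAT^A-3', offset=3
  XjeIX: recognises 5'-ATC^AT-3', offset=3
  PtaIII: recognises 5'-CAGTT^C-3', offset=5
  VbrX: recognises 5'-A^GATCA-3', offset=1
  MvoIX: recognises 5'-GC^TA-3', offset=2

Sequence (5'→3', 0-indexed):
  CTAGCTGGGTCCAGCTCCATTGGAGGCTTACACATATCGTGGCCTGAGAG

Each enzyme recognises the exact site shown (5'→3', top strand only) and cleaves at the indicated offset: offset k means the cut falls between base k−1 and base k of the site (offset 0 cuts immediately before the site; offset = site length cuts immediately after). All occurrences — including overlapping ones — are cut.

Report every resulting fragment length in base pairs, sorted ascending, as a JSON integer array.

Site scan:
  EstIII (CATA, off=3): starts [32] → cuts [35]
  XjeIX (ATCAT, off=3): no sites
  PtaIII (CAGTTC, off=5): no sites
  VbrX (AGATCA, off=1): no sites
  MvoIX (GCTA, off=2): starts [49] → cuts [1]

Pooled cuts: [1, 35]

Fragment lengths:
  1→35: 34 bp
  35→1 (wrap): 50-35+1 = 16 bp

[16,34]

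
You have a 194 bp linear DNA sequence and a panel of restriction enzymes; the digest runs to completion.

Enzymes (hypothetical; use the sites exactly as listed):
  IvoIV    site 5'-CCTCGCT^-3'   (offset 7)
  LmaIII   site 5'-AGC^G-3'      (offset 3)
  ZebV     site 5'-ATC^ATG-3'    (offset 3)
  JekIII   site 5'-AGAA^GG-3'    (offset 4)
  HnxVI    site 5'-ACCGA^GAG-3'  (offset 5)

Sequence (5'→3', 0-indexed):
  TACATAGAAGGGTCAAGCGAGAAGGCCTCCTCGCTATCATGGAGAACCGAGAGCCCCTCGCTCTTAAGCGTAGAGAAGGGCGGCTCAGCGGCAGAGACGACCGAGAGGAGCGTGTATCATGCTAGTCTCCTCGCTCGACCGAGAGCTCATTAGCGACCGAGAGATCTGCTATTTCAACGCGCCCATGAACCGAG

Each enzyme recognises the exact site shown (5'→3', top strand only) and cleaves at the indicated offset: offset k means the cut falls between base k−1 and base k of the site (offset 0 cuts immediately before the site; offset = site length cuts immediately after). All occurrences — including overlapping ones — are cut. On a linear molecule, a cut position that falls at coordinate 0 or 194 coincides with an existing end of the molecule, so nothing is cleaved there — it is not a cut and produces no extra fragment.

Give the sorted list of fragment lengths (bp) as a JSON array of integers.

[3,5,6,7,7,7,7,8,9,9,12,12,12,12,12,15,17,34]

Site scan:
  IvoIV CCTCGCT/7: at [28, 55, 128] ⇒ [35, 62, 135]
  LmaIII AGCG/3: at [15, 66, 86, 108, 151] ⇒ [18, 69, 89, 111, 154]
  ZebV ATCATG/3: at [35, 115] ⇒ [38, 118]
  JekIII AGAAGG/4: at [5, 19, 73] ⇒ [9, 23, 77]
  HnxVI ACCGAGAG/5: at [45, 99, 137, 155] ⇒ [50, 104, 142, 160]

All cut coordinates (distinct, sorted): [9, 18, 23, 35, 38, 50, 62, 69, 77, 89, 104, 111, 118, 135, 142, 154, 160]

Fragments:
  [0,9): 9 bp
  [9,18): 9 bp
  [18,23): 5 bp
  [23,35): 12 bp
  [35,38): 3 bp
  [38,50): 12 bp
  [50,62): 12 bp
  [62,69): 7 bp
  [69,77): 8 bp
  [77,89): 12 bp
  [89,104): 15 bp
  [104,111): 7 bp
  [111,118): 7 bp
  [118,135): 17 bp
  [135,142): 7 bp
  [142,154): 12 bp
  [154,160): 6 bp
  [160,194): 34 bp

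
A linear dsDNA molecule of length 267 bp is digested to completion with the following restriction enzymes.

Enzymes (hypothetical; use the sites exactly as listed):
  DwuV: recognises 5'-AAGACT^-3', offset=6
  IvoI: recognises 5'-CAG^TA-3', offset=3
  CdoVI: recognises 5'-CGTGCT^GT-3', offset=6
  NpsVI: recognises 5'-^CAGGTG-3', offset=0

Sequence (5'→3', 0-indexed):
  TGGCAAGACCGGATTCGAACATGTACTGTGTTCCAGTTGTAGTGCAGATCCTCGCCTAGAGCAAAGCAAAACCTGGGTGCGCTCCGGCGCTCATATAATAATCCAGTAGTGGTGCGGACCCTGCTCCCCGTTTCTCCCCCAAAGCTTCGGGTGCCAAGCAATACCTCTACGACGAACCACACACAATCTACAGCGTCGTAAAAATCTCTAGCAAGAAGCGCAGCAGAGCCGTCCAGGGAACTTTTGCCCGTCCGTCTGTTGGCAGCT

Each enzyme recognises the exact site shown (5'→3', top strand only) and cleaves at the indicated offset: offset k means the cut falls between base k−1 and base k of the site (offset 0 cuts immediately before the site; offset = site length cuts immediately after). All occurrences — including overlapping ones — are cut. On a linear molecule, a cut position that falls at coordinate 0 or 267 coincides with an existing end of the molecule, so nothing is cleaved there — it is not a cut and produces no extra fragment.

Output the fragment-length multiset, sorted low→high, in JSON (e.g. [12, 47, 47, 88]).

[106,161]

Per-enzyme occurrences:
  DwuV (AAGACT, off=6): no sites
  IvoI (CAGTA, off=3): starts [103] → cuts [106]
  CdoVI (CGTGCTGT, off=6): no sites
  NpsVI (CAGGTG, off=0): no sites

Pooled cuts: [106]

Fragment lengths:
  [0,106): 106 bp
  [106,267): 161 bp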